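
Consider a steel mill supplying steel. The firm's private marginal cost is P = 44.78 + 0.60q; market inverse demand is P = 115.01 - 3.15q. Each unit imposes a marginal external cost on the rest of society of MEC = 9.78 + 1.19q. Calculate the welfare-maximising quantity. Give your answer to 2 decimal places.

Social marginal cost = private MC + MEC = 54.56 + 1.79q.
Set SMC = demand: 54.56 + 1.79q = 115.01 - 3.15q → q* = 12.2368.

q* = 12.24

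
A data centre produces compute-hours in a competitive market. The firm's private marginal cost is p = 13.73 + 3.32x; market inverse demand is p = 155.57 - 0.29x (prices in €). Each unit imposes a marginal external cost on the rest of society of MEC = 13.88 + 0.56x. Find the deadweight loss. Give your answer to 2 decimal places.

Market equilibrium (private): 13.73 + 3.32x = 155.57 - 0.29x → x_m = 39.2909.
Social marginal cost = private MC + MEC = 27.61 + 3.88x.
Set SMC = demand: 27.61 + 3.88x = 155.57 - 0.29x → x* = 30.6859.
Height of the DWL triangle at x_m is SMC(x_m) − demand(x_m) = MEC(x_m) = 35.8829.
DWL = ½ × 8.6050 × 35.8829 = 154.3862.

DWL = €154.39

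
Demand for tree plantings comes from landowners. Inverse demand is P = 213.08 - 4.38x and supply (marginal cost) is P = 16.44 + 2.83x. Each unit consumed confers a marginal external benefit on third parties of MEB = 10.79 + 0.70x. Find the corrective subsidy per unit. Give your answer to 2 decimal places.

Social marginal benefit = demand + MEB = 223.87 - 3.68x.
Set SMB = MC: 223.87 - 3.68x = 16.44 + 2.83x → x* = 31.8633.
The Pigouvian subsidy equals MEB at x*: 10.79 + 0.70×31.8633 = 33.0943.

subsidy = 33.09 per unit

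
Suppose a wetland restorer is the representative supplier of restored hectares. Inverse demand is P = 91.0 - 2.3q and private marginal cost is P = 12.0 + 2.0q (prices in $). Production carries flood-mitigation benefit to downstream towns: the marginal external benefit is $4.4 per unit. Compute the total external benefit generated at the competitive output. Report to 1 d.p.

Market equilibrium (private): 12.0 + 2.0q = 91.0 - 2.3q → q_m = 18.3721.
Total external benefit = MEB × q_m = 4.4 × 18.3721 = 80.8372.

$80.8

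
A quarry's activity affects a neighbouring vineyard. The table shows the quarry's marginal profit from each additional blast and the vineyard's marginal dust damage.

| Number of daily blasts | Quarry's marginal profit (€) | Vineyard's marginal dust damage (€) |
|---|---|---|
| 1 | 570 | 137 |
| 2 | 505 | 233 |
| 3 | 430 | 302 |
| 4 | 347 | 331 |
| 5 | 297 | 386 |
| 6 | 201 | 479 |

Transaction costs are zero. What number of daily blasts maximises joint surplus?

Bargaining reaches the level where marginal profit last exceeds marginal dust damage.
That holds through level 4 (347 ≥ 331) but not at 5 (297 < 386).

4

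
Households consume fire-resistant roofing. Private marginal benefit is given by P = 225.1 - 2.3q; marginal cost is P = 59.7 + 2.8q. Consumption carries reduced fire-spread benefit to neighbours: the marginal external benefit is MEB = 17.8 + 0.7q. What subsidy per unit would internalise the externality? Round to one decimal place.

subsidy = 46.9 per unit

Social marginal benefit = demand + MEB = 242.9 - 1.6q.
Set SMB = MC: 242.9 - 1.6q = 59.7 + 2.8q → q* = 41.6364.
The Pigouvian subsidy equals MEB at q*: 17.8 + 0.7×41.6364 = 46.9455.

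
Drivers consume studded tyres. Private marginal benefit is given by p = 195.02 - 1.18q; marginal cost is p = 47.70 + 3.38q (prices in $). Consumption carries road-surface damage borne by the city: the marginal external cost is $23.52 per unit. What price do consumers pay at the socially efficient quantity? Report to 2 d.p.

P = $162.98

Social marginal benefit = demand − MEC = 171.50 - 1.18q.
Set SMB = MC: 171.50 - 1.18q = 47.70 + 3.38q → q* = 27.1491.
Consumer price on the demand curve at q*: 195.02 − 1.18×27.1491 = 162.9841.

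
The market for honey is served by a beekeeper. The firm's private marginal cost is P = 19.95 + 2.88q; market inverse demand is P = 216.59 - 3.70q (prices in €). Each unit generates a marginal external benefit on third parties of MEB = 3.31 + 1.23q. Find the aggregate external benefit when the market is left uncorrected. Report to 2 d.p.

Market equilibrium (private): 19.95 + 2.88q = 216.59 - 3.70q → q_m = 29.8845.
Total external benefit = ∫₀^{q_m} (3.31 + 1.23q) dq = 3.31×29.8845 + ½×1.23×29.8845² = 648.1639.

€648.16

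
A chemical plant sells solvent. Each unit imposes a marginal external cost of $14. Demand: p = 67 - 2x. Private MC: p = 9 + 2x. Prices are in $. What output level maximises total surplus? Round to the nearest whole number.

x* = 11

Social marginal cost = private MC + MEC = 23 + 2x.
Set SMC = demand: 23 + 2x = 67 - 2x → x* = 11.0000.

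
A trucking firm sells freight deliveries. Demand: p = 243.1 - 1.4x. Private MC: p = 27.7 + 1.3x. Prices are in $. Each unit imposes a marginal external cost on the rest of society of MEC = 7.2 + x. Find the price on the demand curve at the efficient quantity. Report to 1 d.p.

P = $164.3

Social marginal cost = private MC + MEC = 34.9 + 2.3x.
Set SMC = demand: 34.9 + 2.3x = 243.1 - 1.4x → x* = 56.2703.
Consumer price on the demand curve at x*: 243.1 − 1.4×56.2703 = 164.3216.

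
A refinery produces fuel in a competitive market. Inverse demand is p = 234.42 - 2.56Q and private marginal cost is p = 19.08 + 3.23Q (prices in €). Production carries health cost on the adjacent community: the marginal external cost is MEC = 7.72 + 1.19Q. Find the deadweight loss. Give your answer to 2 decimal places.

Market equilibrium (private): 19.08 + 3.23Q = 234.42 - 2.56Q → Q_m = 37.1917.
Social marginal cost = private MC + MEC = 26.80 + 4.42Q.
Set SMC = demand: 26.80 + 4.42Q = 234.42 - 2.56Q → Q* = 29.7450.
The loss is the area between SMC and demand from Q* to Q_m; with linear curves that's a triangle of height MEC(Q_m).
DWL = ½ × 7.4467 × 51.9781 = 193.5327.

DWL = €193.53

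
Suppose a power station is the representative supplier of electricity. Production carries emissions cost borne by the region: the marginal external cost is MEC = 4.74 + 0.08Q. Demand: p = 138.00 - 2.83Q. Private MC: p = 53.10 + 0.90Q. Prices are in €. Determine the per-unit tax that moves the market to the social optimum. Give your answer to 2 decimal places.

tax = €6.42 per unit

Social marginal cost = private MC + MEC = 57.84 + 0.98Q.
Set SMC = demand: 57.84 + 0.98Q = 138.00 - 2.83Q → Q* = 21.0394.
The Pigouvian tax equals MEC at Q*: 4.74 + 0.08×21.0394 = 6.4232.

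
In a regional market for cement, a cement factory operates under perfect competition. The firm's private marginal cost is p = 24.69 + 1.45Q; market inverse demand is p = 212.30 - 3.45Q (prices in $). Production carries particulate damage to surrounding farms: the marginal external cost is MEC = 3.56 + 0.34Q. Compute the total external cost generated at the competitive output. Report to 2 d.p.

$385.52

Market equilibrium (private): 24.69 + 1.45Q = 212.30 - 3.45Q → Q_m = 38.2878.
Total external cost = ∫₀^{Q_m} (3.56 + 0.34Q) dQ = 3.56×38.2878 + ½×0.34×38.2878² = 385.5170.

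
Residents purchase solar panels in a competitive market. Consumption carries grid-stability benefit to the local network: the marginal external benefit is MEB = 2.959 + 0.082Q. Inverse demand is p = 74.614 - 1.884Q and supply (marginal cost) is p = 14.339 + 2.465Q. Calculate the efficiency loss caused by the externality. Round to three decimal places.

DWL = 1.965

Market equilibrium (private): 14.339 + 2.465Q = 74.614 - 1.884Q → Q_m = 13.8595.
Social marginal benefit = demand + MEB = 77.573 - 1.802Q.
Set SMB = MC: 77.573 - 1.802Q = 14.339 + 2.465Q → Q* = 14.8193.
The welfare-loss triangle has base |Q_m − Q*| and height MEB(Q_m) (the vertical gap between SMB and MC is zero at Q* and MEB at Q_m).
DWL = ½ × 0.9598 × 4.0955 = 1.9654.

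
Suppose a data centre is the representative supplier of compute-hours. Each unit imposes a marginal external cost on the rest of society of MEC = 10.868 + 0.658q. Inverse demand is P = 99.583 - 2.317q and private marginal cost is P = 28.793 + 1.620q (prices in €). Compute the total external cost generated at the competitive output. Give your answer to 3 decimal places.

€301.782

Market equilibrium (private): 28.793 + 1.620q = 99.583 - 2.317q → q_m = 17.9807.
Total external cost = ∫₀^{q_m} (10.868 + 0.658q) dq = 10.868×17.9807 + ½×0.658×17.9807² = 301.7818.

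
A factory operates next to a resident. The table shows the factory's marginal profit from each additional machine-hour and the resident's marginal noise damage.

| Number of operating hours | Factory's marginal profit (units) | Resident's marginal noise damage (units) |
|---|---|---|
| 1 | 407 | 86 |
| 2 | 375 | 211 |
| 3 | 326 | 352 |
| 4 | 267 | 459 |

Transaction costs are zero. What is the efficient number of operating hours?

2

Bargaining reaches the level where marginal profit last exceeds marginal noise damage.
That holds through level 2 (375 ≥ 211) but not at 3 (326 < 352).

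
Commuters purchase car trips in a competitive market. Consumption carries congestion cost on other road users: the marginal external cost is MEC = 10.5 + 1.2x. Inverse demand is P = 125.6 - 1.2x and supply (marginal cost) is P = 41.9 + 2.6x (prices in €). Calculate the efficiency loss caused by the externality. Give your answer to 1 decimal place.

DWL = €136.4

Market equilibrium (private): 41.9 + 2.6x = 125.6 - 1.2x → x_m = 22.0263.
Social marginal benefit = demand − MEC = 115.1 - 2.4x.
Set SMB = MC: 115.1 - 2.4x = 41.9 + 2.6x → x* = 14.6400.
Between x* and x_m the wedge MC − SMB runs linearly from 0 to MEC(x_m), so the loss is a triangle.
DWL = ½ × 7.3863 × 36.9316 = 136.3939.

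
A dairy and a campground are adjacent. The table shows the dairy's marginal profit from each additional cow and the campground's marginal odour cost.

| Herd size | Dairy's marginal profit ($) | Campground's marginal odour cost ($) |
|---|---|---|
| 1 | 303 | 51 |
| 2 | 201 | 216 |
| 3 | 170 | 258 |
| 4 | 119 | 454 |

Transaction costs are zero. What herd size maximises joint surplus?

1

Bargaining reaches the level where marginal profit last exceeds marginal odour cost.
That holds through level 1 (303 ≥ 51) but not at 2 (201 < 216).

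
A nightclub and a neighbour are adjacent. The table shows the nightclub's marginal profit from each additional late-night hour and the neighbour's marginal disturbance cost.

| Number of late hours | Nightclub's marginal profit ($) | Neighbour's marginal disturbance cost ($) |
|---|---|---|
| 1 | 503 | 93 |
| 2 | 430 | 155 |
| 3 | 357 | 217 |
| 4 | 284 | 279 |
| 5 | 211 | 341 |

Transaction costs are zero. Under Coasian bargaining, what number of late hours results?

4

Bargaining reaches the level where marginal profit last exceeds marginal disturbance cost.
That holds through level 4 (284 ≥ 279) but not at 5 (211 < 341).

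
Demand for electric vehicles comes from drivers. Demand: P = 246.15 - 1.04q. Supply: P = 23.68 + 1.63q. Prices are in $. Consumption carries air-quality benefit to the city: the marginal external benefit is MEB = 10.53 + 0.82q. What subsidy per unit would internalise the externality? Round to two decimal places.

subsidy = $113.81 per unit

Social marginal benefit = demand + MEB = 256.68 - 0.22q.
Set SMB = MC: 256.68 - 0.22q = 23.68 + 1.63q → q* = 125.9459.
The Pigouvian subsidy equals MEB at q*: 10.53 + 0.82×125.9459 = 113.8056.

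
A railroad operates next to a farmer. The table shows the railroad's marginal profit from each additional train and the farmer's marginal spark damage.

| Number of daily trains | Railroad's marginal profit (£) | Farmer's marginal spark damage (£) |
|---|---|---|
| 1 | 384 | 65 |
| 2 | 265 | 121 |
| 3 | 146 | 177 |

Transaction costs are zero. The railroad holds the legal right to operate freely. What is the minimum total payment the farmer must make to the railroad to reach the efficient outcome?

£146

Left alone the railroad would choose level 3 (marginal profit stays positive).
Efficient level: k* = 2 (marginal profit ≥ marginal spark damage through 2).
The farmer must at least cover the railroad's forgone profit from cutting 3→2: 146 = 146.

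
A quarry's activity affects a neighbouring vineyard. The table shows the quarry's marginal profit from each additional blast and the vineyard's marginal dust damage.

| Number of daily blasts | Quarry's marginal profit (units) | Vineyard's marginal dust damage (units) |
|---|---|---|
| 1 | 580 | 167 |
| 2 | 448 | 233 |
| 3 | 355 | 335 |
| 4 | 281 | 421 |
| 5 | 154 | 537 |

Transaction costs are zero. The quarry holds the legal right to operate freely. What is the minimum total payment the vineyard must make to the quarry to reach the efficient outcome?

435

Left alone the quarry would choose level 5 (marginal profit stays positive).
Efficient level: k* = 3 (marginal profit ≥ marginal dust damage through 3).
The vineyard must at least cover the quarry's forgone profit from cutting 5→3: 281 + 154 = 435.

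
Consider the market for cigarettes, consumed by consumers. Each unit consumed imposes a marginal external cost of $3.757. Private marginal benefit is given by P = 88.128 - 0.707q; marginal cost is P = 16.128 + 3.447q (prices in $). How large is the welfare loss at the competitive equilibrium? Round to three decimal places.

Market equilibrium (private): 16.128 + 3.447q = 88.128 - 0.707q → q_m = 17.3327.
Social marginal benefit = demand − MEC = 84.371 - 0.707q.
Set SMB = MC: 84.371 - 0.707q = 16.128 + 3.447q → q* = 16.4283.
Between q* and q_m the wedge MC − SMB runs linearly from 0 to MEC(q_m), so the loss is a triangle.
DWL = ½ × 0.9044 × 3.7570 = 1.6989.

DWL = $1.699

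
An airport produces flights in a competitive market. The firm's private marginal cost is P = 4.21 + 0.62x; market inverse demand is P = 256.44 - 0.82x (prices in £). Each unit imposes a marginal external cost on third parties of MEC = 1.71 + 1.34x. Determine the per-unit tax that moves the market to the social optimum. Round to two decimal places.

tax = £122.46 per unit

Social marginal cost = private MC + MEC = 5.92 + 1.96x.
Set SMC = demand: 5.92 + 1.96x = 256.44 - 0.82x → x* = 90.1151.
The Pigouvian tax equals MEC at x*: 1.71 + 1.34×90.1151 = 122.4642.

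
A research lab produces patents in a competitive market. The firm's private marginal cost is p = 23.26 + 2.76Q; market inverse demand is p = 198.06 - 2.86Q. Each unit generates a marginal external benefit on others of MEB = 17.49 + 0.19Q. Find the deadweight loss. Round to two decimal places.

DWL = 50.42

Market equilibrium (private): 23.26 + 2.76Q = 198.06 - 2.86Q → Q_m = 31.1032.
Social marginal cost = private MC − MEB = 5.77 + 2.57Q.
Set SMC = demand: 5.77 + 2.57Q = 198.06 - 2.86Q → Q* = 35.4125.
Between Q* and Q_m the wedge demand − SMC runs linearly from 0 to MEB(Q_m), so the loss is a triangle.
DWL = ½ × 4.3093 × 23.3996 = 50.4179.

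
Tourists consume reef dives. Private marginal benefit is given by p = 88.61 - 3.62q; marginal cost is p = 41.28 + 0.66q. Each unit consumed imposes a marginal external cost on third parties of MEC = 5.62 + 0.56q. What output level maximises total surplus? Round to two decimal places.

Social marginal benefit = demand − MEC = 82.99 - 4.18q.
Set SMB = MC: 82.99 - 4.18q = 41.28 + 0.66q → q* = 8.6178.

q* = 8.62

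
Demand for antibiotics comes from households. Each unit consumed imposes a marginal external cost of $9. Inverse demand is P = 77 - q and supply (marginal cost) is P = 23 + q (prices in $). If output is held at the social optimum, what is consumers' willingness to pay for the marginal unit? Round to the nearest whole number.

P = $55

Social marginal benefit = demand − MEC = 68 - q.
Set SMB = MC: 68 - q = 23 + q → q* = 22.5000.
Consumer price on the demand curve at q*: 77 − 1×22.5000 = 54.5000.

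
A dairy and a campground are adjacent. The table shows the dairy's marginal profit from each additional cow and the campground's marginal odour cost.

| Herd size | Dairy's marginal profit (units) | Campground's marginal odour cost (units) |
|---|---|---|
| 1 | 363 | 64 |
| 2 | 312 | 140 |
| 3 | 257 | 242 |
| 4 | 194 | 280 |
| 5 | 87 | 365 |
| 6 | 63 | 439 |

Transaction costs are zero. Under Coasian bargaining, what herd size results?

3

Bargaining reaches the level where marginal profit last exceeds marginal odour cost.
That holds through level 3 (257 ≥ 242) but not at 4 (194 < 280).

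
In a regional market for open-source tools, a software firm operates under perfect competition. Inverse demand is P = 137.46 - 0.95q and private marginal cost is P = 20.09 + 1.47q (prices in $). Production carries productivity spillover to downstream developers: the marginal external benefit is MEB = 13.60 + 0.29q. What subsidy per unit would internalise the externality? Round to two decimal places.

Social marginal cost = private MC − MEB = 6.49 + 1.18q.
Set SMC = demand: 6.49 + 1.18q = 137.46 - 0.95q → q* = 61.4883.
The Pigouvian subsidy equals MEB at q*: 13.60 + 0.29×61.4883 = 31.4316.

subsidy = $31.43 per unit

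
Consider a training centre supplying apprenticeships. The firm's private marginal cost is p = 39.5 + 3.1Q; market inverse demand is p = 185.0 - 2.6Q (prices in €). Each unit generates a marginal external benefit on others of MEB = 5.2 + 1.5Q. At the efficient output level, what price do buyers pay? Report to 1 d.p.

Social marginal cost = private MC − MEB = 34.3 + 1.6Q.
Set SMC = demand: 34.3 + 1.6Q = 185.0 - 2.6Q → Q* = 35.8810.
Consumer price on the demand curve at Q*: 185.0 − 2.6×35.8810 = 91.7094.

P = €91.7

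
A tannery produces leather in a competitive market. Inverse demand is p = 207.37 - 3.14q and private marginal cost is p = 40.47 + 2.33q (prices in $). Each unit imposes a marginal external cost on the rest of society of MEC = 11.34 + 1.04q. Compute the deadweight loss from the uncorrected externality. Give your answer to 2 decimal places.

Market equilibrium (private): 40.47 + 2.33q = 207.37 - 3.14q → q_m = 30.5119.
Social marginal cost = private MC + MEC = 51.81 + 3.37q.
Set SMC = demand: 51.81 + 3.37q = 207.37 - 3.14q → q* = 23.8955.
Height of the DWL triangle at q_m is SMC(q_m) − demand(q_m) = MEC(q_m) = 43.0724.
DWL = ½ × 6.6164 × 43.0724 = 142.4921.

DWL = $142.49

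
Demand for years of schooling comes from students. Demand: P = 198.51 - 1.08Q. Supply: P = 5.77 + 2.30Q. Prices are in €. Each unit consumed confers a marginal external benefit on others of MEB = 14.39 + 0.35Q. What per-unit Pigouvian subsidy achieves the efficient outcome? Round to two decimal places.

Social marginal benefit = demand + MEB = 212.90 - 0.73Q.
Set SMB = MC: 212.90 - 0.73Q = 5.77 + 2.30Q → Q* = 68.3597.
The Pigouvian subsidy equals MEB at Q*: 14.39 + 0.35×68.3597 = 38.3159.

subsidy = €38.32 per unit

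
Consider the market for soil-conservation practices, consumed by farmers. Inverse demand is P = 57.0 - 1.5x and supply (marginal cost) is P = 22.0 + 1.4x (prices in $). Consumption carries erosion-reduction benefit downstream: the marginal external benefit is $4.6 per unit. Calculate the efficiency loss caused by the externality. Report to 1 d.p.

Market equilibrium (private): 22.0 + 1.4x = 57.0 - 1.5x → x_m = 12.0690.
Social marginal benefit = demand + MEB = 61.6 - 1.5x.
Set SMB = MC: 61.6 - 1.5x = 22.0 + 1.4x → x* = 13.6552.
Between x* and x_m the wedge SMB − MC runs linearly from 0 to MEB(x_m), so the loss is a triangle.
DWL = ½ × 1.5862 × 4.6000 = 3.6483.

DWL = $3.6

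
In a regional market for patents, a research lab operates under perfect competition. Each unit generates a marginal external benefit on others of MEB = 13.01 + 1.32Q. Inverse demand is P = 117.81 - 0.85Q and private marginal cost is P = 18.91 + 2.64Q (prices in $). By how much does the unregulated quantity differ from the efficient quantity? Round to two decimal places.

23.23 units

Market equilibrium (private): 18.91 + 2.64Q = 117.81 - 0.85Q → Q_m = 28.3381.
Social marginal cost = private MC − MEB = 5.90 + 1.32Q.
Set SMC = demand: 5.90 + 1.32Q = 117.81 - 0.85Q → Q* = 51.5714.
Gap = |28.3381 − 51.5714| = 23.2333.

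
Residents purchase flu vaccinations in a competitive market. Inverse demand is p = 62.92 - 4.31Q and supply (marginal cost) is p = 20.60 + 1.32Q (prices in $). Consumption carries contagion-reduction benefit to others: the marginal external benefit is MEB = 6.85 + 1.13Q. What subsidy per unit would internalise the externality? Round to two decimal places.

Social marginal benefit = demand + MEB = 69.77 - 3.18Q.
Set SMB = MC: 69.77 - 3.18Q = 20.60 + 1.32Q → Q* = 10.9267.
The Pigouvian subsidy equals MEB at Q*: 6.85 + 1.13×10.9267 = 19.1972.

subsidy = $19.20 per unit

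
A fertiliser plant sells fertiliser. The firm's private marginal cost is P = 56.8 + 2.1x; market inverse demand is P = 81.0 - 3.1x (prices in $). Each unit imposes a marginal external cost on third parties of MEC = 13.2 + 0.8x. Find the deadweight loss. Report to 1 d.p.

Market equilibrium (private): 56.8 + 2.1x = 81.0 - 3.1x → x_m = 4.6538.
Social marginal cost = private MC + MEC = 70.0 + 2.9x.
Set SMC = demand: 70.0 + 2.9x = 81.0 - 3.1x → x* = 1.8333.
Between x* and x_m the wedge SMC − demand runs linearly from 0 to MEC(x_m), so the loss is a triangle.
DWL = ½ × 2.8205 × 16.9231 = 23.8658.

DWL = $23.9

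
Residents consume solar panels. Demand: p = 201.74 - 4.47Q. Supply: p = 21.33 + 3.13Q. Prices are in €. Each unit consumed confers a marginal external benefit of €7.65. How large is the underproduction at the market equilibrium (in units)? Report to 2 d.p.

Market equilibrium (private): 21.33 + 3.13Q = 201.74 - 4.47Q → Q_m = 23.7382.
Social marginal benefit = demand + MEB = 209.39 - 4.47Q.
Set SMB = MC: 209.39 - 4.47Q = 21.33 + 3.13Q → Q* = 24.7447.
Gap = |23.7382 − 24.7447| = 1.0065.

1.01 units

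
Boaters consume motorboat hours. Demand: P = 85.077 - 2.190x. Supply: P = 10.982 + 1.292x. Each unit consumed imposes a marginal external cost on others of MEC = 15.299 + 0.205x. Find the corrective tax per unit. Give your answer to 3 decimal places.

tax = 18.568 per unit

Social marginal benefit = demand − MEC = 69.778 - 2.395x.
Set SMB = MC: 69.778 - 2.395x = 10.982 + 1.292x → x* = 15.9468.
The Pigouvian tax equals MEC at x*: 15.299 + 0.205×15.9468 = 18.5681.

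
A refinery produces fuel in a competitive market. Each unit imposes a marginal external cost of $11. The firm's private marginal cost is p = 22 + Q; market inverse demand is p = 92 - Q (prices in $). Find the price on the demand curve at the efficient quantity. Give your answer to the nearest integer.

Social marginal cost = private MC + MEC = 33 + Q.
Set SMC = demand: 33 + Q = 92 - Q → Q* = 29.5000.
Consumer price on the demand curve at Q*: 92 − 1×29.5000 = 62.5000.

P = $63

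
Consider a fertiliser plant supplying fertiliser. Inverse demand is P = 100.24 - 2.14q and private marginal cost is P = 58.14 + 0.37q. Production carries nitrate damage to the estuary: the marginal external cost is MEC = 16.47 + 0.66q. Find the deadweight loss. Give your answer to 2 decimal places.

Market equilibrium (private): 58.14 + 0.37q = 100.24 - 2.14q → q_m = 16.7729.
Social marginal cost = private MC + MEC = 74.61 + 1.03q.
Set SMC = demand: 74.61 + 1.03q = 100.24 - 2.14q → q* = 8.0852.
Between q* and q_m the wedge SMC − demand runs linearly from 0 to MEC(q_m), so the loss is a triangle.
DWL = ½ × 8.6877 × 27.5401 = 119.6301.

DWL = 119.63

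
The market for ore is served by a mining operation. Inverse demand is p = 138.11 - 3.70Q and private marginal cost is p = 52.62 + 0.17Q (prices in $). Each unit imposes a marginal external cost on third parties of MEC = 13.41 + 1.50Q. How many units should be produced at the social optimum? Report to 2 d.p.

Q* = 13.42

Social marginal cost = private MC + MEC = 66.03 + 1.67Q.
Set SMC = demand: 66.03 + 1.67Q = 138.11 - 3.70Q → Q* = 13.4227.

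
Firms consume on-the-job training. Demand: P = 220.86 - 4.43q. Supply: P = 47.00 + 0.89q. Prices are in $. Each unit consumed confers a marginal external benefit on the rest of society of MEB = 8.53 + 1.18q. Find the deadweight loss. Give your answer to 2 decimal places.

Market equilibrium (private): 47.00 + 0.89q = 220.86 - 4.43q → q_m = 32.6805.
Social marginal benefit = demand + MEB = 229.39 - 3.25q.
Set SMB = MC: 229.39 - 3.25q = 47.00 + 0.89q → q* = 44.0556.
Between q* and q_m the wedge SMB − MC runs linearly from 0 to MEB(q_m), so the loss is a triangle.
DWL = ½ × 11.3751 × 47.0929 = 267.8432.

DWL = $267.84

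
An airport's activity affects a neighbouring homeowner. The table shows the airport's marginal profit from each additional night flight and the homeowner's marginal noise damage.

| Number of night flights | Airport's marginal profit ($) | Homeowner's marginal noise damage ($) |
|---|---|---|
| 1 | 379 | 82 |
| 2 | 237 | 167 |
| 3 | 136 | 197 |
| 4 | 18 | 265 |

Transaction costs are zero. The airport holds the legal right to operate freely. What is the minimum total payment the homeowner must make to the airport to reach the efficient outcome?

$154

Left alone the airport would choose level 4 (marginal profit stays positive).
Efficient level: k* = 2 (marginal profit ≥ marginal noise damage through 2).
The homeowner must at least cover the airport's forgone profit from cutting 4→2: 136 + 18 = 154.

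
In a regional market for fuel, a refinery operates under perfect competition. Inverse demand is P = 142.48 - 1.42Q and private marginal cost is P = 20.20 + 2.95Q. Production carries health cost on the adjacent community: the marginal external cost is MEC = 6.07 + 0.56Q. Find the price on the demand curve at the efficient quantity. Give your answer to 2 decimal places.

Social marginal cost = private MC + MEC = 26.27 + 3.51Q.
Set SMC = demand: 26.27 + 3.51Q = 142.48 - 1.42Q → Q* = 23.5720.
Consumer price on the demand curve at Q*: 142.48 − 1.42×23.5720 = 109.0078.

P = 109.01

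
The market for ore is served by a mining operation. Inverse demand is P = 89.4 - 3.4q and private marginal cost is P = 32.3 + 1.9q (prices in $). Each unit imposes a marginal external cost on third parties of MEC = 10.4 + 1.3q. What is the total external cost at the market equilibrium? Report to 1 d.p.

Market equilibrium (private): 32.3 + 1.9q = 89.4 - 3.4q → q_m = 10.7736.
Total external cost = ∫₀^{q_m} (10.4 + 1.3q) dq = 10.4×10.7736 + ½×1.3×10.7736² = 187.4912.

$187.5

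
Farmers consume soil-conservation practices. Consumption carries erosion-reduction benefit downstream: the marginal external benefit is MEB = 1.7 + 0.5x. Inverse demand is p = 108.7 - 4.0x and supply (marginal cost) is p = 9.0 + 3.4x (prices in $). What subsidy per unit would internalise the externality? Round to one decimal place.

subsidy = $9.0 per unit

Social marginal benefit = demand + MEB = 110.4 - 3.5x.
Set SMB = MC: 110.4 - 3.5x = 9.0 + 3.4x → x* = 14.6957.
The Pigouvian subsidy equals MEB at x*: 1.7 + 0.5×14.6957 = 9.0479.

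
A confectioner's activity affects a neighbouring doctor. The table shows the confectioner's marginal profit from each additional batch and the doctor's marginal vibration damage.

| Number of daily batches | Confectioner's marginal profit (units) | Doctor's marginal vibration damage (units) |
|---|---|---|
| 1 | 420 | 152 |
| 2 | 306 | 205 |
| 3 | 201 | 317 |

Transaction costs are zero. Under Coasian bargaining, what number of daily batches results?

2

Bargaining reaches the level where marginal profit last exceeds marginal vibration damage.
That holds through level 2 (306 ≥ 205) but not at 3 (201 < 317).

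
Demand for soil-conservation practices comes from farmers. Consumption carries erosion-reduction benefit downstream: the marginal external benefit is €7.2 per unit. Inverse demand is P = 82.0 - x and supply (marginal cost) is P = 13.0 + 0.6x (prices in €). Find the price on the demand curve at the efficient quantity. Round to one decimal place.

Social marginal benefit = demand + MEB = 89.2 - x.
Set SMB = MC: 89.2 - x = 13.0 + 0.6x → x* = 47.6250.
Consumer price on the demand curve at x*: 82.0 − 1.0×47.6250 = 34.3750.

P = €34.4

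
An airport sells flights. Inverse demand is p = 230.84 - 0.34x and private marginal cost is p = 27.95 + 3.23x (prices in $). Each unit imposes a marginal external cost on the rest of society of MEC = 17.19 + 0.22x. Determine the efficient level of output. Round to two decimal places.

Social marginal cost = private MC + MEC = 45.14 + 3.45x.
Set SMC = demand: 45.14 + 3.45x = 230.84 - 0.34x → x* = 48.9974.

x* = 49.00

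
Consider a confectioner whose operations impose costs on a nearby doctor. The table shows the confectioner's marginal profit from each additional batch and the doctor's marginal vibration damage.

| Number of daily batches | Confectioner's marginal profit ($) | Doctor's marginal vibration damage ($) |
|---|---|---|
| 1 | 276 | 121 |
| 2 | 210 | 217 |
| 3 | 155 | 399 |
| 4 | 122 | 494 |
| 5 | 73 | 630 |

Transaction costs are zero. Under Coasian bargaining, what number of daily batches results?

Bargaining reaches the level where marginal profit last exceeds marginal vibration damage.
That holds through level 1 (276 ≥ 121) but not at 2 (210 < 217).

1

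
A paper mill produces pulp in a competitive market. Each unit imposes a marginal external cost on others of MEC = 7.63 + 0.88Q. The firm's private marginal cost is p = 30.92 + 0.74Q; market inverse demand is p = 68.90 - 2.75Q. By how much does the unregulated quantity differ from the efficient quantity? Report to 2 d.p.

3.94 units

Market equilibrium (private): 30.92 + 0.74Q = 68.90 - 2.75Q → Q_m = 10.8825.
Social marginal cost = private MC + MEC = 38.55 + 1.62Q.
Set SMC = demand: 38.55 + 1.62Q = 68.90 - 2.75Q → Q* = 6.9451.
Gap = |10.8825 − 6.9451| = 3.9374.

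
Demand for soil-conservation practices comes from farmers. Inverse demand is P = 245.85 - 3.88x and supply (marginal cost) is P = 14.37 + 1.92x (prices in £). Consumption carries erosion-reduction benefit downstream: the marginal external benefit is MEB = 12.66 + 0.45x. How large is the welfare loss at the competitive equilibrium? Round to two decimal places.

Market equilibrium (private): 14.37 + 1.92x = 245.85 - 3.88x → x_m = 39.9103.
Social marginal benefit = demand + MEB = 258.51 - 3.43x.
Set SMB = MC: 258.51 - 3.43x = 14.37 + 1.92x → x* = 45.6336.
Height of the DWL triangle at x_m is SMB(x_m) − MC(x_m) = MEB(x_m) = 30.6197.
DWL = ½ × 5.7233 × 30.6197 = 87.6229.

DWL = £87.62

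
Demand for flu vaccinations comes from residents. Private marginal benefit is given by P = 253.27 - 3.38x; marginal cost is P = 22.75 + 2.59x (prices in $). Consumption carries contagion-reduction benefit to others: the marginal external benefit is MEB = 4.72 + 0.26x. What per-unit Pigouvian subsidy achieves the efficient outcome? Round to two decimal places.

Social marginal benefit = demand + MEB = 257.99 - 3.12x.
Set SMB = MC: 257.99 - 3.12x = 22.75 + 2.59x → x* = 41.1979.
The Pigouvian subsidy equals MEB at x*: 4.72 + 0.26×41.1979 = 15.4315.

subsidy = $15.43 per unit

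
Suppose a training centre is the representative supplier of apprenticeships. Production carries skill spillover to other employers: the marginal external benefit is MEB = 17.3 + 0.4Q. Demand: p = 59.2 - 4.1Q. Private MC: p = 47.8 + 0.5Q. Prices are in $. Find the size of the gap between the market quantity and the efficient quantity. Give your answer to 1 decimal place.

4.4 units

Market equilibrium (private): 47.8 + 0.5Q = 59.2 - 4.1Q → Q_m = 2.4783.
Social marginal cost = private MC − MEB = 30.5 + 0.1Q.
Set SMC = demand: 30.5 + 0.1Q = 59.2 - 4.1Q → Q* = 6.8333.
Gap = |2.4783 − 6.8333| = 4.3550.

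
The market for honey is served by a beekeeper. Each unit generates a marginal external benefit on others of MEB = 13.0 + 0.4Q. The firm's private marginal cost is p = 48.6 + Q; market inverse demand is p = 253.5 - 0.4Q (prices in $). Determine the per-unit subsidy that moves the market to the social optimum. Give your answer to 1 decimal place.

subsidy = $100.2 per unit

Social marginal cost = private MC − MEB = 35.6 + 0.6Q.
Set SMC = demand: 35.6 + 0.6Q = 253.5 - 0.4Q → Q* = 217.9000.
The Pigouvian subsidy equals MEB at Q*: 13.0 + 0.4×217.9000 = 100.1600.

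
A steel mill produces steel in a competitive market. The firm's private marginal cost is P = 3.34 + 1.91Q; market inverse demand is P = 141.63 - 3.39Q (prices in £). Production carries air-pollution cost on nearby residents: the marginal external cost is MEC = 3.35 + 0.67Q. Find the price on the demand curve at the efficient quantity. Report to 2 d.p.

P = £65.01

Social marginal cost = private MC + MEC = 6.69 + 2.58Q.
Set SMC = demand: 6.69 + 2.58Q = 141.63 - 3.39Q → Q* = 22.6030.
Consumer price on the demand curve at Q*: 141.63 − 3.39×22.6030 = 65.0058.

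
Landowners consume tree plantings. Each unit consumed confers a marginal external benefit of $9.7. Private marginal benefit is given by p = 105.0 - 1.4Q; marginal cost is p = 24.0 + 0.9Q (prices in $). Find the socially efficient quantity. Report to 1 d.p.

Q* = 39.4

Social marginal benefit = demand + MEB = 114.7 - 1.4Q.
Set SMB = MC: 114.7 - 1.4Q = 24.0 + 0.9Q → Q* = 39.4348.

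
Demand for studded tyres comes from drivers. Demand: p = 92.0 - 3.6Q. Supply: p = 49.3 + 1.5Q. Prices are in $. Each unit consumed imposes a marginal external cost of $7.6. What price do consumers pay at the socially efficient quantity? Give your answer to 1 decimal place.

P = $67.2

Social marginal benefit = demand − MEC = 84.4 - 3.6Q.
Set SMB = MC: 84.4 - 3.6Q = 49.3 + 1.5Q → Q* = 6.8824.
Consumer price on the demand curve at Q*: 92.0 − 3.6×6.8824 = 67.2234.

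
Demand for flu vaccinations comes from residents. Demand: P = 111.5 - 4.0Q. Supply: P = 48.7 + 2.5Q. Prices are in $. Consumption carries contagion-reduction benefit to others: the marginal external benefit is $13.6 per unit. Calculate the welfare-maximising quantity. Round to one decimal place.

Social marginal benefit = demand + MEB = 125.1 - 4.0Q.
Set SMB = MC: 125.1 - 4.0Q = 48.7 + 2.5Q → Q* = 11.7538.

Q* = 11.8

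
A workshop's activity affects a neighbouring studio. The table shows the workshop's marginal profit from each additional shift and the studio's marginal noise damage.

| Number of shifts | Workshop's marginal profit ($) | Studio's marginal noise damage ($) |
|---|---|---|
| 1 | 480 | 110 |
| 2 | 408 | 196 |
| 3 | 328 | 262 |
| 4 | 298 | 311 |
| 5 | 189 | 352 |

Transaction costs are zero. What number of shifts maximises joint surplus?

3

Bargaining reaches the level where marginal profit last exceeds marginal noise damage.
That holds through level 3 (328 ≥ 262) but not at 4 (298 < 311).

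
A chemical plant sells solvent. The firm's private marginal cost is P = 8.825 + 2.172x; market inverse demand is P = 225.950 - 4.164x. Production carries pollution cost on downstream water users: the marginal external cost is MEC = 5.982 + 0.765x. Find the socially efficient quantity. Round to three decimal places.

x* = 29.734

Social marginal cost = private MC + MEC = 14.807 + 2.937x.
Set SMC = demand: 14.807 + 2.937x = 225.950 - 4.164x → x* = 29.7343.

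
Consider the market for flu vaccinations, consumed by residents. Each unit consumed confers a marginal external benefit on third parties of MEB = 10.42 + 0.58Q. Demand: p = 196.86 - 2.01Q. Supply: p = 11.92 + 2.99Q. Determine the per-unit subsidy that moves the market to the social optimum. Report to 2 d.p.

Social marginal benefit = demand + MEB = 207.28 - 1.43Q.
Set SMB = MC: 207.28 - 1.43Q = 11.92 + 2.99Q → Q* = 44.1991.
The Pigouvian subsidy equals MEB at Q*: 10.42 + 0.58×44.1991 = 36.0555.

subsidy = 36.06 per unit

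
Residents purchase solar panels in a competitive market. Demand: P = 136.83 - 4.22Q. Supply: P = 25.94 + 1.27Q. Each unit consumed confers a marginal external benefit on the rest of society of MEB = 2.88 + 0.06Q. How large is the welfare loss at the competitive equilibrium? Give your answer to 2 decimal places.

Market equilibrium (private): 25.94 + 1.27Q = 136.83 - 4.22Q → Q_m = 20.1985.
Social marginal benefit = demand + MEB = 139.71 - 4.16Q.
Set SMB = MC: 139.71 - 4.16Q = 25.94 + 1.27Q → Q* = 20.9521.
The welfare-loss triangle has base |Q_m − Q*| and height MEB(Q_m) (the vertical gap between SMB and MC is zero at Q* and MEB at Q_m).
DWL = ½ × 0.7536 × 4.0919 = 1.5418.

DWL = 1.54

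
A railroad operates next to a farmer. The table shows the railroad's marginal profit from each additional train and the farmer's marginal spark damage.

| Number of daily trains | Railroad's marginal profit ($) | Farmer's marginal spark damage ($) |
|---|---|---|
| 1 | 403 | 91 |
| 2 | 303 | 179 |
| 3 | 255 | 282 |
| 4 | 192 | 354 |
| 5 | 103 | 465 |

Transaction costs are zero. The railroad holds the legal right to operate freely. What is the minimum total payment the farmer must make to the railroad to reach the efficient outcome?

$550

Left alone the railroad would choose level 5 (marginal profit stays positive).
Efficient level: k* = 2 (marginal profit ≥ marginal spark damage through 2).
The farmer must at least cover the railroad's forgone profit from cutting 5→2: 255 + 192 + 103 = 550.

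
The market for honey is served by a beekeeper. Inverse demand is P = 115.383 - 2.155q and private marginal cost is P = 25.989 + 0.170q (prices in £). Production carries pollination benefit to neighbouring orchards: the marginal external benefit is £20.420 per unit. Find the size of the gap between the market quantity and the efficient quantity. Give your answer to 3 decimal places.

8.783 units

Market equilibrium (private): 25.989 + 0.170q = 115.383 - 2.155q → q_m = 38.4490.
Social marginal cost = private MC − MEB = 5.569 + 0.170q.
Set SMC = demand: 5.569 + 0.170q = 115.383 - 2.155q → q* = 47.2318.
Gap = |38.4490 − 47.2318| = 8.7828.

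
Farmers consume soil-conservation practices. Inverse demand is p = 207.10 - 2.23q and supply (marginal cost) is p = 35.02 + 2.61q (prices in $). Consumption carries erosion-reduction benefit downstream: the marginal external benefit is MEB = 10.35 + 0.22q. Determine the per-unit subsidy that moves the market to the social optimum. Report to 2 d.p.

Social marginal benefit = demand + MEB = 217.45 - 2.01q.
Set SMB = MC: 217.45 - 2.01q = 35.02 + 2.61q → q* = 39.4870.
The Pigouvian subsidy equals MEB at q*: 10.35 + 0.22×39.4870 = 19.0371.

subsidy = $19.04 per unit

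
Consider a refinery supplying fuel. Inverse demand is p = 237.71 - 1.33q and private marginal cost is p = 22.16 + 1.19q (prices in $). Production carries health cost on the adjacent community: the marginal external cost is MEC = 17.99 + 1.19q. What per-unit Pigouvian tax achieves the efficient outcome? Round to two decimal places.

tax = $81.36 per unit

Social marginal cost = private MC + MEC = 40.15 + 2.38q.
Set SMC = demand: 40.15 + 2.38q = 237.71 - 1.33q → q* = 53.2507.
The Pigouvian tax equals MEC at q*: 17.99 + 1.19×53.2507 = 81.3583.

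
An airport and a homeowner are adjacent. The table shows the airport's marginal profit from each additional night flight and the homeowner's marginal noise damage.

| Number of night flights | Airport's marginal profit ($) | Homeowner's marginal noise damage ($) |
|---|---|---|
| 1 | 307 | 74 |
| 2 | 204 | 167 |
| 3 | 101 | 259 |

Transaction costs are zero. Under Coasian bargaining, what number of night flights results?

Bargaining reaches the level where marginal profit last exceeds marginal noise damage.
That holds through level 2 (204 ≥ 167) but not at 3 (101 < 259).

2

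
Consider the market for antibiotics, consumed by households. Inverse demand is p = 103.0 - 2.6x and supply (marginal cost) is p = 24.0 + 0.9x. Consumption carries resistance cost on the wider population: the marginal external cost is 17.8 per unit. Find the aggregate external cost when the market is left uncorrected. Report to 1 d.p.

401.8

Market equilibrium (private): 24.0 + 0.9x = 103.0 - 2.6x → x_m = 22.5714.
Total external cost = MEC × x_m = 17.8 × 22.5714 = 401.7709.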